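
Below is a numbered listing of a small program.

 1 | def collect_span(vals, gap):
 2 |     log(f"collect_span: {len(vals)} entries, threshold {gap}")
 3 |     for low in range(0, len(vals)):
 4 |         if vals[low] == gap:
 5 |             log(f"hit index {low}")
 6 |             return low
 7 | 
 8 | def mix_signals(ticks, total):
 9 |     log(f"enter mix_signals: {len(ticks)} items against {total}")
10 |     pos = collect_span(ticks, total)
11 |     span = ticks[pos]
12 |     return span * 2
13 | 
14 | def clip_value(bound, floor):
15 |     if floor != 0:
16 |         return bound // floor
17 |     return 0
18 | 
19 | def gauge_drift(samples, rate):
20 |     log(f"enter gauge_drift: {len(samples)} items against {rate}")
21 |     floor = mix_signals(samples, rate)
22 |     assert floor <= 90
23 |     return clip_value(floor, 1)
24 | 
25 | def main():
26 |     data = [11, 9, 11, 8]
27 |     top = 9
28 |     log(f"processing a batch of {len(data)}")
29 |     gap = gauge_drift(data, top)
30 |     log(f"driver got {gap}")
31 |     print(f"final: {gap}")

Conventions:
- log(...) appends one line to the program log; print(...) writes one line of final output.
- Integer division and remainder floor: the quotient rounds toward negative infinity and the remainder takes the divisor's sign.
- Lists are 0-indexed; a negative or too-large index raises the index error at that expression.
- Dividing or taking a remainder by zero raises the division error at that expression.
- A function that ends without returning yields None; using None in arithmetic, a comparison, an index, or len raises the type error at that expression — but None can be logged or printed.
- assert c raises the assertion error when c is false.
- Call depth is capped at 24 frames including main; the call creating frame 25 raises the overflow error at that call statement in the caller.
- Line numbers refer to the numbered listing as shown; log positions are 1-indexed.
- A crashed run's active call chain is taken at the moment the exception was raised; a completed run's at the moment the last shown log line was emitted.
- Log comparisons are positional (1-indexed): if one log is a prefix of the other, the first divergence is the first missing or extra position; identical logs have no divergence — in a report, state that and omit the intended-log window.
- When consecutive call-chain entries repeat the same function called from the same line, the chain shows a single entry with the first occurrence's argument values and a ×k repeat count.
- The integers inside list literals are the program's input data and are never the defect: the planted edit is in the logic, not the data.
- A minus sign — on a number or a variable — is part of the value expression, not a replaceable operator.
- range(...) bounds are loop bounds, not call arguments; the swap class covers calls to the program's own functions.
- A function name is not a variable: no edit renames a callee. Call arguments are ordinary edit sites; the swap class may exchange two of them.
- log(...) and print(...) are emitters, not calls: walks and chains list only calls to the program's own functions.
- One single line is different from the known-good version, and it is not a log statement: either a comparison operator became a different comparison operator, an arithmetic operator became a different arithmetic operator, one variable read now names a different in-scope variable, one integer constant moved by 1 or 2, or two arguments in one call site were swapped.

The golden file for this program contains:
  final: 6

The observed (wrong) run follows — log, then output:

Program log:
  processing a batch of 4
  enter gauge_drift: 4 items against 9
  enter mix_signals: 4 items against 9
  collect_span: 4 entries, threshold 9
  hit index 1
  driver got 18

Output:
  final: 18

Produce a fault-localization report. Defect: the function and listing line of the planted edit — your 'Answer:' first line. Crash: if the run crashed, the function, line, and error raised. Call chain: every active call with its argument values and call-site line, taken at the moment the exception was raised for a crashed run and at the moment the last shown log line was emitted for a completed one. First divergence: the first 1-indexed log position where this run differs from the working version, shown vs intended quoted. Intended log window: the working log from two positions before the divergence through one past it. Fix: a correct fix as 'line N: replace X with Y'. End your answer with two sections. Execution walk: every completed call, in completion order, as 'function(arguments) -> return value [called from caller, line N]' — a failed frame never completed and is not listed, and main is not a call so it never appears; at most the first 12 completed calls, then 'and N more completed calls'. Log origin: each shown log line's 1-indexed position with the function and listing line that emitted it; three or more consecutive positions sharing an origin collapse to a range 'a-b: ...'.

Answer: the defect is in gauge_drift at line 23.
The tell: At log position 6 the runs split — shown 'driver got 18', but the working version logs 'driver got 6'.
Call chain: main.
First divergence: position 6; shown 'driver got 18' vs intended 'driver got 6'.
Intended log window:
  4: collect_span: 4 entries, threshold 9
  5: hit index 1
  6: driver got 6
Execution walk:
  collect_span([11, 9, 11, 8], 9) -> 1  [called from mix_signals, line 10]
  mix_signals([11, 9, 11, 8], 9) -> 18  [called from gauge_drift, line 21]
  clip_value(18, 1) -> 18  [called from gauge_drift, line 23]
  gauge_drift([11, 9, 11, 8], 9) -> 18  [called from main, line 29]
Origin of each log line:
  1 — main, line 28
  2 — gauge_drift, line 20
  3 — mix_signals, line 9
  4 — collect_span, line 2
  5 — collect_span, line 5
  6 — main, line 30
A correct fix: line 23: replace `1` with `3`.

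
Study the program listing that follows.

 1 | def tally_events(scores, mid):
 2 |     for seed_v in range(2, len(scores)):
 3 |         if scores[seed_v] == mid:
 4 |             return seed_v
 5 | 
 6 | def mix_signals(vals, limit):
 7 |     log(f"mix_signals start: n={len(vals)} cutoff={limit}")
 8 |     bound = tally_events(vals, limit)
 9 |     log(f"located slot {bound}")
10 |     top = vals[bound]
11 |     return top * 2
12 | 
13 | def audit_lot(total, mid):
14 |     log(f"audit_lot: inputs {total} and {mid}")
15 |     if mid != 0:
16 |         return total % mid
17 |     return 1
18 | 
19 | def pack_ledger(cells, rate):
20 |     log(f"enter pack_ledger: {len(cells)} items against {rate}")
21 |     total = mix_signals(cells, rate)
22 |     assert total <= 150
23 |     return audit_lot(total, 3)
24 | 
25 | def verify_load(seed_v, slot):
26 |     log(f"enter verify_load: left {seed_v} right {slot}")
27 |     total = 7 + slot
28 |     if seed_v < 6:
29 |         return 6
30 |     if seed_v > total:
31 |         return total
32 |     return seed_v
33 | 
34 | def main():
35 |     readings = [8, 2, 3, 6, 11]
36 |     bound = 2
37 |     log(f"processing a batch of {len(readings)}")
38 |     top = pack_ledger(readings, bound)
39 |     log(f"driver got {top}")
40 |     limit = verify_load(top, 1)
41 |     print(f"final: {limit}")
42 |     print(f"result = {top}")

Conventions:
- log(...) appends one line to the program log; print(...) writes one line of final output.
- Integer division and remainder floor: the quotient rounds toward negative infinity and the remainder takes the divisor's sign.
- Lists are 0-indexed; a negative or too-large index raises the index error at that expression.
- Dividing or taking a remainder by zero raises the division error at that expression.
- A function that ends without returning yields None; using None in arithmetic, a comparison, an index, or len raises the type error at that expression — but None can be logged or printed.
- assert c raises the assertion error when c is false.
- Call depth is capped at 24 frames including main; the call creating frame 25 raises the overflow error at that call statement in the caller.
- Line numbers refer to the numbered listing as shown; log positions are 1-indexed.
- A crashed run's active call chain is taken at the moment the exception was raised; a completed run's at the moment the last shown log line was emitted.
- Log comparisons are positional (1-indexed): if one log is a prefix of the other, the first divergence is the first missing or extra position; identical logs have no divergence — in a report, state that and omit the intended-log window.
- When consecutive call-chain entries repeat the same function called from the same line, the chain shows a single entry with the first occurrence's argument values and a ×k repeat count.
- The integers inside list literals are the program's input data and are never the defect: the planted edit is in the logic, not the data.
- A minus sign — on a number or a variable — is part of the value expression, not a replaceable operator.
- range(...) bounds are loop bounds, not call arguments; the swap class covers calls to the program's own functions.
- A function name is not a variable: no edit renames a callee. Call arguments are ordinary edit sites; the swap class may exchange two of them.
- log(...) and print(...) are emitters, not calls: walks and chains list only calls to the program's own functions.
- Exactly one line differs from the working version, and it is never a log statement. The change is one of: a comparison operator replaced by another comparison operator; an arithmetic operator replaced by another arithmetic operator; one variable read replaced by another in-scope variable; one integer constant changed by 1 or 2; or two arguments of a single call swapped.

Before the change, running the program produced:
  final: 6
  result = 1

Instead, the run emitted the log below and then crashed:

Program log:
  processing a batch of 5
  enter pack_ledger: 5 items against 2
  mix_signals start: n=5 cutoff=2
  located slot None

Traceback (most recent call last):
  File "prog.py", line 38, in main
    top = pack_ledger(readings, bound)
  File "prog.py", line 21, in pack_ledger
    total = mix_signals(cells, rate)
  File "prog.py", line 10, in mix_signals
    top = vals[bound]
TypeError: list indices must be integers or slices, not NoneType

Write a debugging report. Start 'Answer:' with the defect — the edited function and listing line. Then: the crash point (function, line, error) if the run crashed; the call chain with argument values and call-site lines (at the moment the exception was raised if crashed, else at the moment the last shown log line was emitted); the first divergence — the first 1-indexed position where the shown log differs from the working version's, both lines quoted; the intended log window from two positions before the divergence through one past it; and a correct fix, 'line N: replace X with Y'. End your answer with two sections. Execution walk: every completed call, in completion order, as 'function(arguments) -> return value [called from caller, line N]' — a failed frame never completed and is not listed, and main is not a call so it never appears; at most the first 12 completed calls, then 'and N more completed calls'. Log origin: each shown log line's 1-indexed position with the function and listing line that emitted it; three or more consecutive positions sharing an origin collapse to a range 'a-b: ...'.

Answer: the defect is in tally_events at line 2.
The tell: Position 4 is the first bad log line: 'located slot None' should read 'located slot 1'.
Crash: mix_signals, line 10, TypeError.
Call chain: main -> pack_ledger([8, 2, 3, 6, 11], 2) (called at line 38) -> mix_signals([8, 2, 3, 6, 11], 2) (called at line 21).
First divergence: position 4 — shown 'located slot None', intended 'located slot 1'.
Intended log window:
  2: enter pack_ledger: 5 items against 2
  3: mix_signals start: n=5 cutoff=2
  4: located slot 1
  5: audit_lot: inputs 4 and 3
Execution walk:
  tally_events([8, 2, 3, 6, 11], 2) -> None  [called from mix_signals, line 8]
Log line origins:
  1: emitted by main (line 37)
  2: emitted by pack_ledger (line 20)
  3: emitted by mix_signals (line 7)
  4: emitted by mix_signals (line 9)
A correct fix: line 2: replace `2` with `0`.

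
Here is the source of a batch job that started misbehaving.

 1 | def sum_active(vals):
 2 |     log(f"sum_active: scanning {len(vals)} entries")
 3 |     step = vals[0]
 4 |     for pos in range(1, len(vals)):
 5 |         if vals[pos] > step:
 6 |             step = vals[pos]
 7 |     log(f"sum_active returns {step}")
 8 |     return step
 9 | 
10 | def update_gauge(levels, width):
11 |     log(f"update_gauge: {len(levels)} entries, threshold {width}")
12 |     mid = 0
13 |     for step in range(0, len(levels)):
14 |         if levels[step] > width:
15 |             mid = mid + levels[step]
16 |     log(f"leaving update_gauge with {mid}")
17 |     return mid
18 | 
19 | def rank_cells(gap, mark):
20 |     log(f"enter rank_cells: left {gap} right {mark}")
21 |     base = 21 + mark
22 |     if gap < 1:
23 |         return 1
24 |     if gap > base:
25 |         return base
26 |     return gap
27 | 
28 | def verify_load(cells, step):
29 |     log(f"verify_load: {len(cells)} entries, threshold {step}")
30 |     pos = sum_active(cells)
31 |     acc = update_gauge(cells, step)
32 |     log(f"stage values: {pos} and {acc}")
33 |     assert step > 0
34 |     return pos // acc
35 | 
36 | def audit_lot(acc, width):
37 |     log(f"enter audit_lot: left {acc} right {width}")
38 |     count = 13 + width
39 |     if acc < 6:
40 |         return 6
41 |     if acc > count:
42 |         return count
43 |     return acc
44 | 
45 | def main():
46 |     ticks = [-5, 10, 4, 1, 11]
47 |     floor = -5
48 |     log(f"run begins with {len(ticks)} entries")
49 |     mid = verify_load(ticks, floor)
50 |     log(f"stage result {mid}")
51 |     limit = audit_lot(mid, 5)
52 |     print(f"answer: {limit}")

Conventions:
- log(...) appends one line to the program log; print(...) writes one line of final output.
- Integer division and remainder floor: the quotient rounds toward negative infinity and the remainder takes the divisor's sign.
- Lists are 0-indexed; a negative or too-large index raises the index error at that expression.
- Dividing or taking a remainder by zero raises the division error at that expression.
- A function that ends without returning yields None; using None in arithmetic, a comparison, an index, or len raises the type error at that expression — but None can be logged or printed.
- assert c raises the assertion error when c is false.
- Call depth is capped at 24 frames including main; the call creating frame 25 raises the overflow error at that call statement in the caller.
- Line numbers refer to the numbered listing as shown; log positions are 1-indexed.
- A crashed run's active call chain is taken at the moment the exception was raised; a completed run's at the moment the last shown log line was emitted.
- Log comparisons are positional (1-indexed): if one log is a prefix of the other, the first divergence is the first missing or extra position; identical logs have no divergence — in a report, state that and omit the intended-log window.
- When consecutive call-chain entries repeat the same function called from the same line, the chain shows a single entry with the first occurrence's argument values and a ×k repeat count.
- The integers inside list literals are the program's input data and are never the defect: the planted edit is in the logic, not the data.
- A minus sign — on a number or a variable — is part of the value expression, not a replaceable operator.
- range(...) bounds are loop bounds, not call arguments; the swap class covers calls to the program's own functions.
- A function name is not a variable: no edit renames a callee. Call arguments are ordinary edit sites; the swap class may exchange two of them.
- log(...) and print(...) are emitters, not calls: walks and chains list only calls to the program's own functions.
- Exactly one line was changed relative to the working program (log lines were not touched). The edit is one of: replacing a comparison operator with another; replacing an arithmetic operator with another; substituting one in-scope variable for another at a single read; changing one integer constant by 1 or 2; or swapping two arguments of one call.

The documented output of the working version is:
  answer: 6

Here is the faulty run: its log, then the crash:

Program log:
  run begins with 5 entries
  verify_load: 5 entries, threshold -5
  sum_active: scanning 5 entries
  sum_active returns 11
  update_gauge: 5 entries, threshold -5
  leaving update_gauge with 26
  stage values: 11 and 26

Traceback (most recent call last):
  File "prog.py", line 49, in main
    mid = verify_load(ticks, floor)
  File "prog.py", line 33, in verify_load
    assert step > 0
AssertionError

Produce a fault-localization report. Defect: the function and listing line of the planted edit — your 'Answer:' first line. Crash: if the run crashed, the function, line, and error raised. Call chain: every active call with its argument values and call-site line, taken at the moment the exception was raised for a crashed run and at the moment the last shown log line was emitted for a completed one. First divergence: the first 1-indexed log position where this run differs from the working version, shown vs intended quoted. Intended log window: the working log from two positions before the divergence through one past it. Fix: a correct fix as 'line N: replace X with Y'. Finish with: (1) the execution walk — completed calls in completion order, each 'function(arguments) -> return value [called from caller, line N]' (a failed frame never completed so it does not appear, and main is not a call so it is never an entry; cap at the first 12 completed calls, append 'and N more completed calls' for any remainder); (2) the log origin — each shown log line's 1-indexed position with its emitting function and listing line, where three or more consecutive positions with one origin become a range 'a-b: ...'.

Answer: the defect is in verify_load at line 33.
The tell: The faulty run's log stops after 7 lines; the working version's next line would be 'stage result 0'.
Crash: verify_load, line 33, AssertionError.
Call chain: main -> verify_load([-5, 10, 4, 1, 11], -5) (called at line 49).
First divergence: position 8 — the faulty run's log ends after 7 lines; the working version continues with 'stage result 0'.
Intended log window:
  6: leaving update_gauge with 26
  7: stage values: 11 and 26
  8: stage result 0
  9: enter audit_lot: left 0 right 5
Execution walk:
  sum_active([-5, 10, 4, 1, 11]) -> 11  [called from verify_load, line 30]
  update_gauge([-5, 10, 4, 1, 11], -5) -> 26  [called from verify_load, line 31]
Log origins:
  1: logged in main at line 48
  2: logged in verify_load at line 29
  3: logged in sum_active at line 2
  4: logged in sum_active at line 7
  5: logged in update_gauge at line 11
  6: logged in update_gauge at line 16
  7: logged in verify_load at line 32
A correct fix: line 33: replace `step` with `acc`.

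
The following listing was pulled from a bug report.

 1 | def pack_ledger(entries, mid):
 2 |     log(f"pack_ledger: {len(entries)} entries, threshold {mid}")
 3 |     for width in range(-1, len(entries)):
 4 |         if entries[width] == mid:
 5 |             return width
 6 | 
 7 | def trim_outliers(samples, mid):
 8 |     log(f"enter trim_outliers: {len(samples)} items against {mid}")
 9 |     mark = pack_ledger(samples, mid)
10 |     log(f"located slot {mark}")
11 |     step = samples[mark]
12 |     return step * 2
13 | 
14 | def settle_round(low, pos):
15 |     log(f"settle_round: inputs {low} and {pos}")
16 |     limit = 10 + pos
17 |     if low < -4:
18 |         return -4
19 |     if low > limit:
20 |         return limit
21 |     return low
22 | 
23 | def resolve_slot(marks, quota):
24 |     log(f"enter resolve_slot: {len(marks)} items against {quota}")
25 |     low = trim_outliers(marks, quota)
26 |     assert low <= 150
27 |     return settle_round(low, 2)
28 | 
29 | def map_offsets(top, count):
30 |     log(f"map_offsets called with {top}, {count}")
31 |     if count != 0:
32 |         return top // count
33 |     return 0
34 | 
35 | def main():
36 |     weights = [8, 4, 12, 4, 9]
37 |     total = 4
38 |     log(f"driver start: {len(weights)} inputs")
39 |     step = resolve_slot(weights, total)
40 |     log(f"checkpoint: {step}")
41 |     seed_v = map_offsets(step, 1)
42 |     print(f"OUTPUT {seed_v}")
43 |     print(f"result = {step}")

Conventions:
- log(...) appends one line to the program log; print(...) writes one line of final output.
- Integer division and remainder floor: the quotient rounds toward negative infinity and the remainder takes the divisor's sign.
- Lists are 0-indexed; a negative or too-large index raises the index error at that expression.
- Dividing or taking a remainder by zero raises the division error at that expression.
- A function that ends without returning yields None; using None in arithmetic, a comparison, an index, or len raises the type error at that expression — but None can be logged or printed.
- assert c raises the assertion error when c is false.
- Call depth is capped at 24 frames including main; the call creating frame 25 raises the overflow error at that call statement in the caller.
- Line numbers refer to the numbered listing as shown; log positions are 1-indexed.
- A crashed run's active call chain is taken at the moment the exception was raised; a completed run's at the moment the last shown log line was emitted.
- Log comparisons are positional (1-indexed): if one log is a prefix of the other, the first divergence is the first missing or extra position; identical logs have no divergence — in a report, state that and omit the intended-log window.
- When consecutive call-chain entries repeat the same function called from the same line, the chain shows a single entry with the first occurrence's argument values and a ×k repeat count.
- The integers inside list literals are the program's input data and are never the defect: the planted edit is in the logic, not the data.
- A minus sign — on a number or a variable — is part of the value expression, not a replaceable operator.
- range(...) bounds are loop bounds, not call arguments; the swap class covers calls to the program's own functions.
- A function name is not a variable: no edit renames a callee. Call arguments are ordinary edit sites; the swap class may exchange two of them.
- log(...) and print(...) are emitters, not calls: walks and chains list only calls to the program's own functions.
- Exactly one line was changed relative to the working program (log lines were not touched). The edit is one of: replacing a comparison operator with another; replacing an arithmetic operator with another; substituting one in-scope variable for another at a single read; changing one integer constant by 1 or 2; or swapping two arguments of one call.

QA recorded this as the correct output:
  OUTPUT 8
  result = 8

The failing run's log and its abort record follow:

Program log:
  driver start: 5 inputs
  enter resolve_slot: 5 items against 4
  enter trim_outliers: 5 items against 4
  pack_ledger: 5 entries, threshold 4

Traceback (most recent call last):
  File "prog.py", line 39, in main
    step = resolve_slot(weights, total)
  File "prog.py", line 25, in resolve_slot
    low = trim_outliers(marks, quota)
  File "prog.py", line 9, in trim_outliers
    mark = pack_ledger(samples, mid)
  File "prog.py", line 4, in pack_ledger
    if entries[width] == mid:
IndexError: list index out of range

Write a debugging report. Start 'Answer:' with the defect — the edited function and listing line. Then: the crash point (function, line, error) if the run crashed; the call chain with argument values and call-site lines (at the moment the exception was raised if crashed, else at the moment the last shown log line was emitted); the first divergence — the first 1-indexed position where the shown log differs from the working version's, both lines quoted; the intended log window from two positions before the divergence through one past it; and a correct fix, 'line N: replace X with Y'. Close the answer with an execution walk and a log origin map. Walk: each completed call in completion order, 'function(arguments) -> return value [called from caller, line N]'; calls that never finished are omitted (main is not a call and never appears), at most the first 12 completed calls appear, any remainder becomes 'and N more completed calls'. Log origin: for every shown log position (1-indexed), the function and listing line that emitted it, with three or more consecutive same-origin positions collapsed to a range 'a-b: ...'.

Answer: the defect is in pack_ledger at line 3.
Key observation: The log ends early — 4 lines, where the working version next logs 'located slot 1'.
Crash: pack_ledger, line 4, IndexError.
Call chain: main -> resolve_slot([8, 4, 12, 4, 9], 4) (called at line 39) -> trim_outliers([8, 4, 12, 4, 9], 4) (called at line 25) -> pack_ledger([8, 4, 12, 4, 9], 4) (called at line 9).
First divergence: position 5 — the faulty run's log ends after 4 lines; the working version continues with 'located slot 1'.
Intended log window:
  3: enter trim_outliers: 5 items against 4
  4: pack_ledger: 5 entries, threshold 4
  5: located slot 1
  6: settle_round: inputs 8 and 2
Execution walk:
  (no call completed)
Log origins:
  1: from main, line 38
  2: from resolve_slot, line 24
  3: from trim_outliers, line 8
  4: from pack_ledger, line 2
A correct fix: line 3: replace `-1` with `0`.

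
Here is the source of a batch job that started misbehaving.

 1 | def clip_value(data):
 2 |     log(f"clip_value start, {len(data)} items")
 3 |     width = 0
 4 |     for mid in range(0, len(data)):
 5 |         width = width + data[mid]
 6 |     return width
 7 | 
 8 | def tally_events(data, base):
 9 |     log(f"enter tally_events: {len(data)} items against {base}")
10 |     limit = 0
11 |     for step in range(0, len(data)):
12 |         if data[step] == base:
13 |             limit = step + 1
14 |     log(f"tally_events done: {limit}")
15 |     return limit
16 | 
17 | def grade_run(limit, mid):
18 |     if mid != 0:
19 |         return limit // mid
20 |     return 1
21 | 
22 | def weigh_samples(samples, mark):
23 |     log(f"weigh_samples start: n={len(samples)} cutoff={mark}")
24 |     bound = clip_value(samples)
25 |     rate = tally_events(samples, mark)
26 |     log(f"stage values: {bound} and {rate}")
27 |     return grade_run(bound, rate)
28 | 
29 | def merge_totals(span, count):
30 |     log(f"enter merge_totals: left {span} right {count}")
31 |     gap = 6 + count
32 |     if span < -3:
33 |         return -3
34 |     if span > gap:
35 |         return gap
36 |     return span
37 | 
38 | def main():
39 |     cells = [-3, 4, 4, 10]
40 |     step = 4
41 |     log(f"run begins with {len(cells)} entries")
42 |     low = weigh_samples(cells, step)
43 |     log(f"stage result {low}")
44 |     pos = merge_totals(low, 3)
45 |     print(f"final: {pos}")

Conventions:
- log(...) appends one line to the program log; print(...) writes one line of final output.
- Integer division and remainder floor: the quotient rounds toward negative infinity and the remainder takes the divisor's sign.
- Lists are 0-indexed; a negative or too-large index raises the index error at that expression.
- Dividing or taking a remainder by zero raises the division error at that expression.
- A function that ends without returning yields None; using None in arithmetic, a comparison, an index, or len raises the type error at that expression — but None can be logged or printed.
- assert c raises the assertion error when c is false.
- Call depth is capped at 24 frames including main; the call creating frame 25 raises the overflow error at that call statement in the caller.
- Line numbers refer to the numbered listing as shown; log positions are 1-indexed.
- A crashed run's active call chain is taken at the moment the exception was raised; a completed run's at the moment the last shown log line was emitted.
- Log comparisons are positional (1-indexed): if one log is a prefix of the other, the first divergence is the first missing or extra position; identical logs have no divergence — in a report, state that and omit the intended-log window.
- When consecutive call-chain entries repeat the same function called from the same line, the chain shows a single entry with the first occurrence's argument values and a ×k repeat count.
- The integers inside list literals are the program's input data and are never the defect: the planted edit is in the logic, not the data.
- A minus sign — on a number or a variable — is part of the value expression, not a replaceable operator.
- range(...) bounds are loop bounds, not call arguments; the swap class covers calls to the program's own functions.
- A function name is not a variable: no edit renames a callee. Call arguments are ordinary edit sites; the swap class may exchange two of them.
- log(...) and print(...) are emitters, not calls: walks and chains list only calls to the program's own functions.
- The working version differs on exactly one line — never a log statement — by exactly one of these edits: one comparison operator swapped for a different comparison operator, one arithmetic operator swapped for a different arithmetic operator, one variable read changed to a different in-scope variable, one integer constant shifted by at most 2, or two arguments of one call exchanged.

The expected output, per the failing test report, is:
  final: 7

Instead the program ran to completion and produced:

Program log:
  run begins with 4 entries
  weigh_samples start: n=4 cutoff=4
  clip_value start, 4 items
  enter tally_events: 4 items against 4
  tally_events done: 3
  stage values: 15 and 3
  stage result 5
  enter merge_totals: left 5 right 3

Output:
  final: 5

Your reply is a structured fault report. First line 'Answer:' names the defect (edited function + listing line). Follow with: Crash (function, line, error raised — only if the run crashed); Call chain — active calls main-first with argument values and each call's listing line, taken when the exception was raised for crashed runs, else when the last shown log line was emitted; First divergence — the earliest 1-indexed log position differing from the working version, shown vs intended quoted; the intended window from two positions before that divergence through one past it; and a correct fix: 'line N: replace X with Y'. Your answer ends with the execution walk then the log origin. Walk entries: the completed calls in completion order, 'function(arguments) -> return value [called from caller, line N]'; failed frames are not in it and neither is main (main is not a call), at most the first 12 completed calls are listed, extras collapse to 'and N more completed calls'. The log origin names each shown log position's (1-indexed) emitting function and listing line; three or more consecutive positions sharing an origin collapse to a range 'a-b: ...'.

Answer: the defect is in tally_events at line 13.
Key fact: Log line 5 is where behavior first shows: 'tally_events done: 3' appears instead of 'tally_events done: 2'.
Call chain: main -> merge_totals(5, 3) (called at line 44).
First divergence: position 5 — shown 'tally_events done: 3', intended 'tally_events done: 2'.
Intended log window:
  3: clip_value start, 4 items
  4: enter tally_events: 4 items against 4
  5: tally_events done: 2
  6: stage values: 15 and 2
Execution walk:
  clip_value([-3, 4, 4, 10]) -> 15  [called from weigh_samples, line 24]
  tally_events([-3, 4, 4, 10], 4) -> 3  [called from weigh_samples, line 25]
  grade_run(15, 3) -> 5  [called from weigh_samples, line 27]
  weigh_samples([-3, 4, 4, 10], 4) -> 5  [called from main, line 42]
  merge_totals(5, 3) -> 5  [called from main, line 44]
Log line origins:
  1 — main, line 41
  2 — weigh_samples, line 23
  3 — clip_value, line 2
  4 — tally_events, line 9
  5 — tally_events, line 14
  6 — weigh_samples, line 26
  7 — main, line 43
  8 — merge_totals, line 30
A correct fix: line 13: replace `step` with `limit`.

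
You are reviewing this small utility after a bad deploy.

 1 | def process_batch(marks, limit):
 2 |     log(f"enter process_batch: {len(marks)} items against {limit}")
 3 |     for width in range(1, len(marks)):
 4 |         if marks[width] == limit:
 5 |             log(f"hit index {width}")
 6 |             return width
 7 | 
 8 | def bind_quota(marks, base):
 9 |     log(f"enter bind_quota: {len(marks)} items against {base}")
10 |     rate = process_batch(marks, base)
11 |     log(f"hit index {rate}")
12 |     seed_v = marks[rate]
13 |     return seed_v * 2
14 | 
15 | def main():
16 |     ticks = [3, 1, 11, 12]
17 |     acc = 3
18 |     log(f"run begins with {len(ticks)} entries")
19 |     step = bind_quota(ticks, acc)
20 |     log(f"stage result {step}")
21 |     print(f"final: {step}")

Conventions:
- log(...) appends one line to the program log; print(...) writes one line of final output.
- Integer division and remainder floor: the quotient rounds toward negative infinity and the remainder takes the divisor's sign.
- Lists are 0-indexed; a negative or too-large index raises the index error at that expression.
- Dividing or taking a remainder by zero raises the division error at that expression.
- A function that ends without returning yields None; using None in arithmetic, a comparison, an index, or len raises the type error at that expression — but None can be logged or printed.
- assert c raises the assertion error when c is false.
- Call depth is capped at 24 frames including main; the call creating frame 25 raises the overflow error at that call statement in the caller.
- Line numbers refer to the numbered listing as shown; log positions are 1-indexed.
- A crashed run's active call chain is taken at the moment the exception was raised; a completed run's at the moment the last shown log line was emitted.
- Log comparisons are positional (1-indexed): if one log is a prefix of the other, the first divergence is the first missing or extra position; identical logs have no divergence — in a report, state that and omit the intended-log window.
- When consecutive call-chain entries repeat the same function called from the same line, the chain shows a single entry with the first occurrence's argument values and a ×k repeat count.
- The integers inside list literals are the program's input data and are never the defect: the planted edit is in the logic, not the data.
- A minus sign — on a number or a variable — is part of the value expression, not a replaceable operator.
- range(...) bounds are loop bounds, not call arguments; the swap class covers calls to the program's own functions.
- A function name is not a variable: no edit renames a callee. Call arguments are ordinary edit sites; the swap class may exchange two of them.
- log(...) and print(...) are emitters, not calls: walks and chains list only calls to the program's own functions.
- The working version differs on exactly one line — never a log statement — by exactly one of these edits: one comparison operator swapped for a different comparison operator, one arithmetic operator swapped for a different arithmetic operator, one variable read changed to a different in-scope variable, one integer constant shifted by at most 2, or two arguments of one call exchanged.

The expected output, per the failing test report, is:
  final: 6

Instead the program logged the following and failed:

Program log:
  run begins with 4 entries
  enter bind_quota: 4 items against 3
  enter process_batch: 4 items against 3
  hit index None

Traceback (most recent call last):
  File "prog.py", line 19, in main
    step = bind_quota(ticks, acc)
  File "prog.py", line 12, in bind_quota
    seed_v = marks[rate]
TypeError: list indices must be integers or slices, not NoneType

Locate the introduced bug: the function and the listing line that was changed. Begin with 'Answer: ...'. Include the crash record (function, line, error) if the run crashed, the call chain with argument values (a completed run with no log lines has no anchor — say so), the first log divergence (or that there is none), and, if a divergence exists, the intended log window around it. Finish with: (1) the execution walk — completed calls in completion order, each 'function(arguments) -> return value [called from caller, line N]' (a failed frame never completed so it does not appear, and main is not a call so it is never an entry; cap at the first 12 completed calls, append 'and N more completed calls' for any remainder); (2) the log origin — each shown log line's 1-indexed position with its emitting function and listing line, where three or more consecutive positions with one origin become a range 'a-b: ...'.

Answer: the defect is in process_batch at line 3.
Key fact: At log position 4 the runs split — shown 'hit index None', but the working version logs 'hit index 0'.
Crash: bind_quota, line 12, TypeError.
Call chain: main -> bind_quota([3, 1, 11, 12], 3) (called at line 19).
First divergence: position 4 — shown 'hit index None', intended 'hit index 0'.
Intended log window:
  2: enter bind_quota: 4 items against 3
  3: enter process_batch: 4 items against 3
  4: hit index 0
  5: hit index 0
Execution walk:
  process_batch([3, 1, 11, 12], 3) -> None  [called from bind_quota, line 10]
Log line origins:
  1: logged in main at line 18
  2: logged in bind_quota at line 9
  3: logged in process_batch at line 2
  4: logged in bind_quota at line 11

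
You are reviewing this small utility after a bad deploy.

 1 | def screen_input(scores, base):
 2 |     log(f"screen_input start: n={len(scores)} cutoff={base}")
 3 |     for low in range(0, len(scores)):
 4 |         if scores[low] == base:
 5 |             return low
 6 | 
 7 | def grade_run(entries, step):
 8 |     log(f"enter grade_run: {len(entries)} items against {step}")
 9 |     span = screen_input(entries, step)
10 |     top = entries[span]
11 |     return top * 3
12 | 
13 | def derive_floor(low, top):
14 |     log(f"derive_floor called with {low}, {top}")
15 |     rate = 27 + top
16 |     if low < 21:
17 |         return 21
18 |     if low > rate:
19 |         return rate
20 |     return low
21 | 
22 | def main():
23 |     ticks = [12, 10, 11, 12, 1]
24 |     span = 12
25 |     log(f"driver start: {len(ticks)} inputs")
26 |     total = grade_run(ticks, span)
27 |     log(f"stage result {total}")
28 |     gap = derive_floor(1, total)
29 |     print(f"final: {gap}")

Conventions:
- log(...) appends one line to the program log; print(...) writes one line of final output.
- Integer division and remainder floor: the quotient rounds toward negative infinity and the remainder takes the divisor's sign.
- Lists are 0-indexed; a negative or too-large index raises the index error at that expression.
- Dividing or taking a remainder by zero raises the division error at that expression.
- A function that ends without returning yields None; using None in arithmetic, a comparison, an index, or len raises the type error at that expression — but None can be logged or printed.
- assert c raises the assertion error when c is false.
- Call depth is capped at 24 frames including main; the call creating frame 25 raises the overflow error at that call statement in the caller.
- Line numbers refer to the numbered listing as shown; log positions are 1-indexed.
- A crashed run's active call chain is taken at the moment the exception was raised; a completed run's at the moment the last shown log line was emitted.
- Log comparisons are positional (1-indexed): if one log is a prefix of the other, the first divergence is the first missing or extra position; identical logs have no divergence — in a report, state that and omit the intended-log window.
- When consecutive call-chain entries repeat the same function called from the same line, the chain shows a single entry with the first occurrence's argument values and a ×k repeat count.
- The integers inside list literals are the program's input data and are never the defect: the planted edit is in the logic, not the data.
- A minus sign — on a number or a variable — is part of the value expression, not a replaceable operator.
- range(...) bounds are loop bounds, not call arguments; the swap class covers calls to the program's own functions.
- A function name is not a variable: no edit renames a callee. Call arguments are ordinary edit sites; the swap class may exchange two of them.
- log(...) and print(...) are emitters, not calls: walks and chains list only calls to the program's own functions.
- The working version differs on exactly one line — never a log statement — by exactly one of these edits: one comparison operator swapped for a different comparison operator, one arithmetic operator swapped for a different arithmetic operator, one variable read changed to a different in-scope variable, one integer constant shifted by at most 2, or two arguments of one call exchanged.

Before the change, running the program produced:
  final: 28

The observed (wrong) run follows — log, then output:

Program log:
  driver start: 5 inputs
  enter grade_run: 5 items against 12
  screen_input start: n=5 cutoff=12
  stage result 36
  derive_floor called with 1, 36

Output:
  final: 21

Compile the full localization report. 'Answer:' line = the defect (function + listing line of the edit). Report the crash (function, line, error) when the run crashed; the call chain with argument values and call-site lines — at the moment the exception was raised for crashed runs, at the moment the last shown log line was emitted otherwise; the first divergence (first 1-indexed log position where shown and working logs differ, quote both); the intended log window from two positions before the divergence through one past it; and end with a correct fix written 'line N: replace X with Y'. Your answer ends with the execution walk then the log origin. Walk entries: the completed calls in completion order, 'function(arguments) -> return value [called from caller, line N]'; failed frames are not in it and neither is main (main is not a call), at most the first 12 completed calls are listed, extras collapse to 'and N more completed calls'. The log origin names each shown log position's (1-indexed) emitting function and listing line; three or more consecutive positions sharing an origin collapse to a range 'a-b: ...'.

Answer: the defect is in main at line 28.
The tell: The log first diverges at position 5: the faulty run prints 'derive_floor called with 1, 36' where the working version prints 'derive_floor called with 36, 1'.
Call chain: main -> derive_floor(1, 36) (called at line 28).
First divergence: position 5; shown 'derive_floor called with 1, 36' vs intended 'derive_floor called with 36, 1'.
Intended log window:
  3: screen_input start: n=5 cutoff=12
  4: stage result 36
  5: derive_floor called with 36, 1
Execution walk:
  screen_input([12, 10, 11, 12, 1], 12) -> 0  [called from grade_run, line 9]
  grade_run([12, 10, 11, 12, 1], 12) -> 36  [called from main, line 26]
  derive_floor(1, 36) -> 21  [called from main, line 28]
Log origin:
  1: emitted by main (line 25)
  2: emitted by grade_run (line 8)
  3: emitted by screen_input (line 2)
  4: emitted by main (line 27)
  5: emitted by derive_floor (line 14)
A correct fix: line 28: replace `derive_floor(1, total)` with `derive_floor(total, 1)`.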